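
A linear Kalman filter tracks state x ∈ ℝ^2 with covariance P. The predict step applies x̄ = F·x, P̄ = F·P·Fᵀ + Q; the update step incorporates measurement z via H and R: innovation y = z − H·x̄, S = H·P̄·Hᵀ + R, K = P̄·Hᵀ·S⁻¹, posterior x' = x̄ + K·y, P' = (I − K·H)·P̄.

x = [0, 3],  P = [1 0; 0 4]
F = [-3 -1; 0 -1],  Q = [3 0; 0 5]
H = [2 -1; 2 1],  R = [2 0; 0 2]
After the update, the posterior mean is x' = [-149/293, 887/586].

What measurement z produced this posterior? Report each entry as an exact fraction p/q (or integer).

x̄ = F·x = [-3, -3]
P̄ = F·P·Fᵀ + Q = [16 4; 4 9]
S = H·P̄·Hᵀ + R = [59 55; 55 91]
K = P̄·Hᵀ·S⁻¹ = [71/293 73/293; -513/1172 529/1172]
x' − x̄ = [730/293, 2645/586] = K·y
y = (KᵀK)⁻¹·Kᵀ·(x' − x̄) = [0, 10]
z = y + H·x̄ = [0, 10] + [-3, -9] = [-3, 1]

z = [-3, 1]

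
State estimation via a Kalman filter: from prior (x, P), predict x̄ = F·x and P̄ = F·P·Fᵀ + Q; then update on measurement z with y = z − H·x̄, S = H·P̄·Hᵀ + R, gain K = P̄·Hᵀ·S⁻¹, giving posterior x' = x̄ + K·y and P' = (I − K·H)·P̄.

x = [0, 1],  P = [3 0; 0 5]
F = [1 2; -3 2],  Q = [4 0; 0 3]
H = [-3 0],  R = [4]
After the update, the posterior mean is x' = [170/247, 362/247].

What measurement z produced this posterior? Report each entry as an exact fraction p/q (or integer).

x̄ = F·x = [2, 2]
P̄ = F·P·Fᵀ + Q = [27 11; 11 50]
S = H·P̄·Hᵀ + R = [247]
K = P̄·Hᵀ·S⁻¹ = [-81/247; -33/247]
x' − x̄ = [-324/247, -132/247] = K·y
y = (KᵀK)⁻¹·Kᵀ·(x' − x̄) = [4]
z = y + H·x̄ = [4] + [-6] = [-2]

z = [-2]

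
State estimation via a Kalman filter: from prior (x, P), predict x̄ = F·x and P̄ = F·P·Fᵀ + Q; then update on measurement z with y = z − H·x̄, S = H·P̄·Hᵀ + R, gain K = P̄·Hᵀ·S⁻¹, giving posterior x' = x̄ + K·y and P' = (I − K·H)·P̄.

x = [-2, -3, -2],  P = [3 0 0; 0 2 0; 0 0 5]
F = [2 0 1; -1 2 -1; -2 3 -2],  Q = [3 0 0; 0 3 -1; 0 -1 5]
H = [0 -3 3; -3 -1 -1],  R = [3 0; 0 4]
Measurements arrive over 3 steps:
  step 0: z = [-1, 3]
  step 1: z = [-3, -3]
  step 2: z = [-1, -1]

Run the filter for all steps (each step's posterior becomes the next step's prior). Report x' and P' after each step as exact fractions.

step 0: x' = [-1598/2309, -1456/2309, -2157/2309], P' = [15781/2309 -22285/2309 -22730/2309; -22285/2309 101288/6927 102161/6927; -22730/2309 102161/6927 105305/6927]
step 1: x' = [-31480623/21861796, 171520645/43723592, 7758985/2571976], P' = [55924563/10930898 -165128877/21861796 -9838001/1285988; -165128877/21861796 532884919/43723592 31327179/2571976; -9838001/1285988 31327179/2571976 32141807/2571976]
step 2: x' = [680118116/9221584619, 59256049223/82994261571, 2517584252/6384173967], P' = [41994749222/9221584619 -184878714524/27664753857 -14403899702/2128057989; -184878714524/27664753857 2699350049218/248982784713 207170217550/19152521901; -14403899702/2128057989 207170217550/19152521901 212901645088/19152521901]

step 0: x̄ = F·x = [-6, -2, -1]
step 0: P̄ = F·P·Fᵀ + Q = [20 -11 -22; -11 19 27; -22 27 55]
step 0: y = z − H·x̄ = [-4, -18]
step 0: S = H·P̄·Hᵀ + R = [183 -9; -9 114]
step 0: K = P̄·Hᵀ·S⁻¹ = [-445/2309 -582/2309; 291/2309 -721/6927; 1048/2309 -724/6927]
step 0: x' = x̄ + K·y = [-1598/2309, -1456/2309, -2157/2309]
step 0: P' = (I − K·H)·P̄ = [15781/2309 -22285/2309 -22730/2309; -22285/2309 101288/6927 102161/6927; -22730/2309 102161/6927 105305/6927]
step 1: x̄ = F·x = [-5353/2309, 843/2309, 3142/2309]
step 1: P̄ = F·P·Fᵀ + Q = [42698/6927 -58519/6927 -85489/6927; -58519/6927 300977/6927 386195/6927; -85489/6927 386195/6927 587627/6927]
step 1: y = z − H·x̄ = [-13824/2309, -19001/2309]
step 1: S = H·P̄·Hᵀ + R = [355569/2309 -205740/2309; -205740/2309 1208936/6927]
step 1: K = P̄·Hᵀ·S⁻¹ = [-529285/5465449 -793121/21861796; -80719/10930898 -18668425/43723592; 203657/642994 -1110245/2571976]
step 1: x' = x̄ + K·y = [-31480623/21861796, 171520645/43723592, 7758985/2571976]
step 1: P' = (I − K·H)·P̄ = [55924563/10930898 -165128877/21861796 -9838001/1285988; -165128877/21861796 532884919/43723592 31327179/2571976; -9838001/1285988 31327179/2571976 32141807/2571976]
step 2: x̄ = F·x = [5980253/43723592, 274099791/43723592, 376678937/43723592]
step 2: P̄ = F·P·Fᵀ + Q = [234406367/43723592 -246238051/43723592 -364522637/43723592; -246238051/43723592 1554618199/43723592 1939705705/43723592; -364522637/43723592 1939705705/43723592 2991430375/43723592]
step 2: y = z − H·x̄ = [-175730515/21861796, 624995895/43723592]
step 2: S = H·P̄·Hᵀ + R = [1532726313/10930898 -1622937627/21861796; -1622937627/21861796 7045447527/43723592]
step 2: K = P̄·Hᵀ·S⁻¹ = [-790660534/9221584619 -1455833087/27664753857; -227304484/9221584619 -100209396305/248982784713; 212275094/709352663 -7791642671/19152521901]
step 2: x' = x̄ + K·y = [680118116/9221584619, 59256049223/82994261571, 2517584252/6384173967]
step 2: P' = (I − K·H)·P̄ = [41994749222/9221584619 -184878714524/27664753857 -14403899702/2128057989; -184878714524/27664753857 2699350049218/248982784713 207170217550/19152521901; -14403899702/2128057989 207170217550/19152521901 212901645088/19152521901]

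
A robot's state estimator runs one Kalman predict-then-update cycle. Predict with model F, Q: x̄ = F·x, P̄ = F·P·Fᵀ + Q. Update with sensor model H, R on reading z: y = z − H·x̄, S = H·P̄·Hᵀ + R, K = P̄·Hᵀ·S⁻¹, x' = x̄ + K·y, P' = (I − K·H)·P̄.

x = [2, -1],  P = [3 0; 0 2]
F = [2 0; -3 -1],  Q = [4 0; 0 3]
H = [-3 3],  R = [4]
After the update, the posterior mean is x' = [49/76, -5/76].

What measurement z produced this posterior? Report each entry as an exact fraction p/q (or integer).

z = [-2]

x̄ = F·x = [4, -5]
P̄ = F·P·Fᵀ + Q = [16 -18; -18 32]
S = H·P̄·Hᵀ + R = [760]
K = P̄·Hᵀ·S⁻¹ = [-51/380; 15/76]
x' − x̄ = [-255/76, 375/76] = K·y
y = (KᵀK)⁻¹·Kᵀ·(x' − x̄) = [25]
z = y + H·x̄ = [25] + [-27] = [-2]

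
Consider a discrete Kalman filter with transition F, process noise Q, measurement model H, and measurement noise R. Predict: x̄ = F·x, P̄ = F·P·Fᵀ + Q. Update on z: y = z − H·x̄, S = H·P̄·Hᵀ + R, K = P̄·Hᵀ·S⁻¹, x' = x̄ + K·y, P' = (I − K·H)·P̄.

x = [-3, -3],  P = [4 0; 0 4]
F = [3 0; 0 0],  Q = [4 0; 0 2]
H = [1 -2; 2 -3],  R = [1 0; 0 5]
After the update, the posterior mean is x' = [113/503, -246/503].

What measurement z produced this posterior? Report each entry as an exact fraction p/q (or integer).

x̄ = F·x = [-9, 0]
P̄ = F·P·Fᵀ + Q = [40 0; 0 2]
S = H·P̄·Hᵀ + R = [49 92; 92 183]
K = P̄·Hᵀ·S⁻¹ = [-40/503 240/503; -180/503 74/503]
x' − x̄ = [4640/503, -246/503] = K·y
y = (KᵀK)⁻¹·Kᵀ·(x' − x̄) = [10, 21]
z = y + H·x̄ = [10, 21] + [-9, -18] = [1, 3]

z = [1, 3]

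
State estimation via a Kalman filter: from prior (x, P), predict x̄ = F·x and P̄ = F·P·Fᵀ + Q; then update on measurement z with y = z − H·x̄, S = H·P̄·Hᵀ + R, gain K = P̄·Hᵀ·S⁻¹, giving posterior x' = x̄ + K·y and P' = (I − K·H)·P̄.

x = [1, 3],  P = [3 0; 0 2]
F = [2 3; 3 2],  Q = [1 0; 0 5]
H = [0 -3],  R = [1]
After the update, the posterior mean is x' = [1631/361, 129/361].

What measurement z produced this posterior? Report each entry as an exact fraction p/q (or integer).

z = [-1]

x̄ = F·x = [11, 9]
P̄ = F·P·Fᵀ + Q = [31 30; 30 40]
S = H·P̄·Hᵀ + R = [361]
K = P̄·Hᵀ·S⁻¹ = [-90/361; -120/361]
x' − x̄ = [-2340/361, -3120/361] = K·y
y = (KᵀK)⁻¹·Kᵀ·(x' − x̄) = [26]
z = y + H·x̄ = [26] + [-27] = [-1]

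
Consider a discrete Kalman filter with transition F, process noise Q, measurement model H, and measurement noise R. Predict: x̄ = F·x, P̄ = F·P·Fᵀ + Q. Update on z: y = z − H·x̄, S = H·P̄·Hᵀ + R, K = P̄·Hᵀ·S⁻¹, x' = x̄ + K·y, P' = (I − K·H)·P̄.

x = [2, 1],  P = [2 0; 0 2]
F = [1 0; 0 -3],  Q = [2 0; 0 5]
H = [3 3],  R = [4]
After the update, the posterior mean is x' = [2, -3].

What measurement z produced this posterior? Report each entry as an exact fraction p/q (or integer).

z = [-3]

x̄ = F·x = [2, -3]
P̄ = F·P·Fᵀ + Q = [4 0; 0 23]
S = H·P̄·Hᵀ + R = [247]
K = P̄·Hᵀ·S⁻¹ = [12/247; 69/247]
x' − x̄ = [0, 0] = K·y
y = (KᵀK)⁻¹·Kᵀ·(x' − x̄) = [0]
z = y + H·x̄ = [0] + [-3] = [-3]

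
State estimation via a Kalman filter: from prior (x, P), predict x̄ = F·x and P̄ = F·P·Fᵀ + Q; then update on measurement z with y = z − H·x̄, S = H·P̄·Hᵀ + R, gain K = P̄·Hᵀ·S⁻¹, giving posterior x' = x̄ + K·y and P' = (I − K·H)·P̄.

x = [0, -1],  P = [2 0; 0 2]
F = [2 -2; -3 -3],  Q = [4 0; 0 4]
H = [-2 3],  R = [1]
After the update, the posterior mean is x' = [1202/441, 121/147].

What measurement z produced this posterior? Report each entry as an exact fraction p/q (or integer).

x̄ = F·x = [2, 3]
P̄ = F·P·Fᵀ + Q = [20 0; 0 40]
S = H·P̄·Hᵀ + R = [441]
K = P̄·Hᵀ·S⁻¹ = [-40/441; 40/147]
x' − x̄ = [320/441, -320/147] = K·y
y = (KᵀK)⁻¹·Kᵀ·(x' − x̄) = [-8]
z = y + H·x̄ = [-8] + [5] = [-3]

z = [-3]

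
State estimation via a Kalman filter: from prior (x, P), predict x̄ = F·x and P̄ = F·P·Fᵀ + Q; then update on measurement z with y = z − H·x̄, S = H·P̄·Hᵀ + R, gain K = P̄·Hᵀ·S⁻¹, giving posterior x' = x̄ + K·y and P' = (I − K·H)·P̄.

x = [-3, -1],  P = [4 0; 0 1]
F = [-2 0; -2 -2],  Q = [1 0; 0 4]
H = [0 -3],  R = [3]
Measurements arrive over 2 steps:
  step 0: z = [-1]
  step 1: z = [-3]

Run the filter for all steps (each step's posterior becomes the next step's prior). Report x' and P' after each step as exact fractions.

step 0: x̄ = F·x = [6, 8]
step 0: P̄ = F·P·Fᵀ + Q = [17 16; 16 24]
step 0: y = z − H·x̄ = [23]
step 0: S = H·P̄·Hᵀ + R = [219]
step 0: K = P̄·Hᵀ·S⁻¹ = [-16/73; -24/73]
step 0: x' = x̄ + K·y = [70/73, 32/73]
step 0: P' = (I − K·H)·P̄ = [473/73 16/73; 16/73 24/73]
step 1: x̄ = F·x = [-140/73, -204/73]
step 1: P̄ = F·P·Fᵀ + Q = [1965/73 1956/73; 1956/73 2408/73]
step 1: y = z − H·x̄ = [-831/73]
step 1: S = H·P̄·Hᵀ + R = [21891/73]
step 1: K = P̄·Hᵀ·S⁻¹ = [-1956/7297; -2408/7297]
step 1: x' = x̄ + K·y = [8272/7297, 7020/7297]
step 1: P' = (I − K·H)·P̄ = [39189/7297 1956/7297; 1956/7297 2408/7297]

step 0: x' = [70/73, 32/73], P' = [473/73 16/73; 16/73 24/73]
step 1: x' = [8272/7297, 7020/7297], P' = [39189/7297 1956/7297; 1956/7297 2408/7297]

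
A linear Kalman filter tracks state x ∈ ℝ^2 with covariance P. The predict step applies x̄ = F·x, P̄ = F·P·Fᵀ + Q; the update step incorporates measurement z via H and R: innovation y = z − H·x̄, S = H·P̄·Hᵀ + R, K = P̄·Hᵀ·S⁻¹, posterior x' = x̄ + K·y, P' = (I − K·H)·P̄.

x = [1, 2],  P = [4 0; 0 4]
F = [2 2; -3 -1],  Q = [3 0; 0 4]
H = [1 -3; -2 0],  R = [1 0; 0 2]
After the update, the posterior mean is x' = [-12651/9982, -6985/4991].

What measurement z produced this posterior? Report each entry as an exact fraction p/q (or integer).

z = [3, 3]

x̄ = F·x = [6, -5]
P̄ = F·P·Fᵀ + Q = [35 -32; -32 44]
S = H·P̄·Hᵀ + R = [624 -262; -262 142]
K = P̄·Hᵀ·S⁻¹ = [131/9982 -4679/9982; -1630/4991 -758/4991]
x' − x̄ = [-72543/9982, 17970/4991] = K·y
y = (KᵀK)⁻¹·Kᵀ·(x' − x̄) = [-18, 15]
z = y + H·x̄ = [-18, 15] + [21, -12] = [3, 3]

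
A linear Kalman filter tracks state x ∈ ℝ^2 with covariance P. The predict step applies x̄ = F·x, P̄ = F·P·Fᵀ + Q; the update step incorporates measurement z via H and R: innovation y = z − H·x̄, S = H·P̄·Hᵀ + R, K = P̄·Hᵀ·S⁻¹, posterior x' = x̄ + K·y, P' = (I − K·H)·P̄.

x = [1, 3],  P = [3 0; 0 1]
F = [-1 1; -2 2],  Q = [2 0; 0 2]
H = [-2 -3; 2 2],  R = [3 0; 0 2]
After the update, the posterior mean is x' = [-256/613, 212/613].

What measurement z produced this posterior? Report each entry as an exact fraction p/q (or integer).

z = [-1, -1]

x̄ = F·x = [2, 4]
P̄ = F·P·Fᵀ + Q = [6 8; 8 18]
S = H·P̄·Hᵀ + R = [285 -212; -212 162]
K = P̄·Hᵀ·S⁻¹ = [52/613 174/613; -158/613 -10/613]
x' − x̄ = [-1482/613, -2240/613] = K·y
y = (KᵀK)⁻¹·Kᵀ·(x' − x̄) = [15, -13]
z = y + H·x̄ = [15, -13] + [-16, 12] = [-1, -1]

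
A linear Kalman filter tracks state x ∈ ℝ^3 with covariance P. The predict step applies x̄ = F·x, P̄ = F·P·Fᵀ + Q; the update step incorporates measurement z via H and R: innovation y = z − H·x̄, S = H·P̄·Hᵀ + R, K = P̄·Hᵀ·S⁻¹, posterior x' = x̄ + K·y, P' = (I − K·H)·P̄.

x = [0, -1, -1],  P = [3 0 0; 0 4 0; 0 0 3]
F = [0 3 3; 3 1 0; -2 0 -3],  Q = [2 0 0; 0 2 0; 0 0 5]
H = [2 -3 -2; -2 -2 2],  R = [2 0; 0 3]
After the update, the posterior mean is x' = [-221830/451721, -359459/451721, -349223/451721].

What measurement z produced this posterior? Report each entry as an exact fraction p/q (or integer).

z = [3, 1]

x̄ = F·x = [-6, -1, 3]
P̄ = F·P·Fᵀ + Q = [65 12 -27; 12 33 -18; -27 -18 44]
S = H·P̄·Hᵀ + R = [591 -394; -394 1027]
K = P̄·Hᵀ·S⁻¹ = [70044/451721 -328/2293; -89697/451721 -456/2293; -20244/451721 358/2293]
x' − x̄ = [2488496/451721, 92262/451721, -1704386/451721] = K·y
y = (KᵀK)⁻¹·Kᵀ·(x' − x̄) = [18, -19]
z = y + H·x̄ = [18, -19] + [-15, 20] = [3, 1]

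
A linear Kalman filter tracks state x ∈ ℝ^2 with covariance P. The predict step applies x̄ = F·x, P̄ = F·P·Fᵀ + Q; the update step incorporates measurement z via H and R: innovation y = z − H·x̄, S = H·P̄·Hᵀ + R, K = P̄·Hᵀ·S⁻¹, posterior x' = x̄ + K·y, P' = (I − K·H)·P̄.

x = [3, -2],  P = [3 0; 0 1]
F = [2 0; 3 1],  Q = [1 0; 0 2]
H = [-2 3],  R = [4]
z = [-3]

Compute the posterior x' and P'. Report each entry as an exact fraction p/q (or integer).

x̄ = F·x = [6, 7]
P̄ = F·P·Fᵀ + Q = [13 18; 18 30]
y = z − H·x̄ = [-12]
S = H·P̄·Hᵀ + R = [110]
K = P̄·Hᵀ·S⁻¹ = [14/55; 27/55]
x' = x̄ + K·y = [162/55, 61/55]
P' = (I − K·H)·P̄ = [323/55 234/55; 234/55 192/55]

x' = [162/55, 61/55]
P' = [323/55 234/55; 234/55 192/55]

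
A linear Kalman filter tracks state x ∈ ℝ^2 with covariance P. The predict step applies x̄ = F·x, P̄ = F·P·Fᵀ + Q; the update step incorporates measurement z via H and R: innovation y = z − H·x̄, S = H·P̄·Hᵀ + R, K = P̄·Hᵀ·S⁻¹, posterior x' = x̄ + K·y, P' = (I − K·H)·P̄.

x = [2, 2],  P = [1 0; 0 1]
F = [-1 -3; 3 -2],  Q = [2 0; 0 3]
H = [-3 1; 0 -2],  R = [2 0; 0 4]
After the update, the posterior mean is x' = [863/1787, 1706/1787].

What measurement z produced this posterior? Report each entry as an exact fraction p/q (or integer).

z = [-1, -2]

x̄ = F·x = [-8, 2]
P̄ = F·P·Fᵀ + Q = [12 3; 3 16]
S = H·P̄·Hᵀ + R = [108 -14; -14 68]
K = P̄·Hᵀ·S⁻¹ = [-582/1787 -555/3574; 7/1787 -1679/3574]
x' − x̄ = [15159/1787, -1868/1787] = K·y
y = (KᵀK)⁻¹·Kᵀ·(x' − x̄) = [-27, 2]
z = y + H·x̄ = [-27, 2] + [26, -4] = [-1, -2]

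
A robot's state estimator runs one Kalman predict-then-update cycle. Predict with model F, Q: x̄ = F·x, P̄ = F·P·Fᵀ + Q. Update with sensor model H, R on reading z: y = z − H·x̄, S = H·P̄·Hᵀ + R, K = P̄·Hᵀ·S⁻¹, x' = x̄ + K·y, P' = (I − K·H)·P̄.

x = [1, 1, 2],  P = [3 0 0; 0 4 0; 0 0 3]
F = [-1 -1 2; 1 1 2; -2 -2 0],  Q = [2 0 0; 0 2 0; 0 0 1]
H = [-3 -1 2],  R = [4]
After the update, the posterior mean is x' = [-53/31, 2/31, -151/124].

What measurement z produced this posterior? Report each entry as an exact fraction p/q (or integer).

z = [3]

x̄ = F·x = [2, 6, -4]
P̄ = F·P·Fᵀ + Q = [21 5 14; 5 21 -14; 14 -14 29]
S = H·P̄·Hᵀ + R = [248]
K = P̄·Hᵀ·S⁻¹ = [-5/31; -8/31; 15/124]
x' − x̄ = [-115/31, -184/31, 345/124] = K·y
y = (KᵀK)⁻¹·Kᵀ·(x' − x̄) = [23]
z = y + H·x̄ = [23] + [-20] = [3]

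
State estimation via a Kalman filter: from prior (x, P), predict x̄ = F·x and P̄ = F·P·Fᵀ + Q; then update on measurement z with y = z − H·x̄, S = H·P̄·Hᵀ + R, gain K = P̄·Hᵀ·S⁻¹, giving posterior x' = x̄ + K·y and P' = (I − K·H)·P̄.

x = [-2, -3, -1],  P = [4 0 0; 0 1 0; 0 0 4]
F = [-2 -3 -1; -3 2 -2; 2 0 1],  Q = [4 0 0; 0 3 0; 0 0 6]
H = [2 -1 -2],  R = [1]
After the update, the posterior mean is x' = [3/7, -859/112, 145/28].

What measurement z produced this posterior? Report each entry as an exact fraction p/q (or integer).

x̄ = F·x = [14, 2, -5]
P̄ = F·P·Fᵀ + Q = [33 26 -20; 26 59 -32; -20 -32 26]
S = H·P̄·Hᵀ + R = [224]
K = P̄·Hᵀ·S⁻¹ = [5/14; 57/224; -15/56]
x' − x̄ = [-95/7, -1083/112, 285/28] = K·y
y = (KᵀK)⁻¹·Kᵀ·(x' − x̄) = [-38]
z = y + H·x̄ = [-38] + [36] = [-2]

z = [-2]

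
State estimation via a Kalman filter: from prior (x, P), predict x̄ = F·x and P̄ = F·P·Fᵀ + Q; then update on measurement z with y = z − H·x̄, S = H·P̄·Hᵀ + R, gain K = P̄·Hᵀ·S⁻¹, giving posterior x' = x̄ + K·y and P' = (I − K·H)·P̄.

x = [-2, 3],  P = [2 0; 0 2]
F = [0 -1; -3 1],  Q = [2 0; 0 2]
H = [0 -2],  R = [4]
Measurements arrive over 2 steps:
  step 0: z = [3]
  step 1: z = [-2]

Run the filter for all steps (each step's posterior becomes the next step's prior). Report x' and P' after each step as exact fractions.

step 0: x̄ = F·x = [-3, 9]
step 0: P̄ = F·P·Fᵀ + Q = [4 -2; -2 22]
step 0: y = z − H·x̄ = [21]
step 0: S = H·P̄·Hᵀ + R = [92]
step 0: K = P̄·Hᵀ·S⁻¹ = [1/23; -11/23]
step 0: x' = x̄ + K·y = [-48/23, -24/23]
step 0: P' = (I − K·H)·P̄ = [88/23 -2/23; -2/23 22/23]
step 1: x̄ = F·x = [24/23, 120/23]
step 1: P̄ = F·P·Fᵀ + Q = [68/23 -28/23; -28/23 872/23]
step 1: y = z − H·x̄ = [194/23]
step 1: S = H·P̄·Hᵀ + R = [3580/23]
step 1: K = P̄·Hᵀ·S⁻¹ = [14/895; -436/895]
step 1: x' = x̄ + K·y = [1052/895, 992/895]
step 1: P' = (I − K·H)·P̄ = [2612/895 -28/895; -28/895 872/895]

step 0: x' = [-48/23, -24/23], P' = [88/23 -2/23; -2/23 22/23]
step 1: x' = [1052/895, 992/895], P' = [2612/895 -28/895; -28/895 872/895]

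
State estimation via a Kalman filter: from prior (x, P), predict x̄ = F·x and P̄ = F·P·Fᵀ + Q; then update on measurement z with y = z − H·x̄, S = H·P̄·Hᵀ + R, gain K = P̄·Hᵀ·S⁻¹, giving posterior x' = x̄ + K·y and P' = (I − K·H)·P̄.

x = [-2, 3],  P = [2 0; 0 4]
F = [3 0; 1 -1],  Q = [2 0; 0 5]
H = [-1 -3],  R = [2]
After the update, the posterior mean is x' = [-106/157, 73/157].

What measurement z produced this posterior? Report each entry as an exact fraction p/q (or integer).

x̄ = F·x = [-6, -5]
P̄ = F·P·Fᵀ + Q = [20 6; 6 11]
S = H·P̄·Hᵀ + R = [157]
K = P̄·Hᵀ·S⁻¹ = [-38/157; -39/157]
x' − x̄ = [836/157, 858/157] = K·y
y = (KᵀK)⁻¹·Kᵀ·(x' − x̄) = [-22]
z = y + H·x̄ = [-22] + [21] = [-1]

z = [-1]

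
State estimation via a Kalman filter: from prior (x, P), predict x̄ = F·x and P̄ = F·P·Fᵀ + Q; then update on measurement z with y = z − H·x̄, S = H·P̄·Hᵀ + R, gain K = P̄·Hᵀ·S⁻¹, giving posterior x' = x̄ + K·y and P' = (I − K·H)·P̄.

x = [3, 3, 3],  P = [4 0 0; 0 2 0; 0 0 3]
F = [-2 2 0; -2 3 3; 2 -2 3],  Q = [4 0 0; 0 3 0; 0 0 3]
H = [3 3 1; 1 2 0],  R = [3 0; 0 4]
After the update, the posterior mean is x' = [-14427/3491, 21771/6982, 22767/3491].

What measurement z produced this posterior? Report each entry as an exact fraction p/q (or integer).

z = [3, 3]

x̄ = F·x = [0, 12, 9]
P̄ = F·P·Fᵀ + Q = [28 28 -24; 28 64 -1; -24 -1 54]
S = H·P̄·Hᵀ + R = [1239 694; 694 400]
K = P̄·Hᵀ·S⁻¹ = [-174/3491 1035/3491; 434/3491 1217/6982; 2411/3491 -4410/3491]
x' − x̄ = [-14427/3491, -62013/6982, -8652/3491] = K·y
y = (KᵀK)⁻¹·Kᵀ·(x' − x̄) = [-42, -21]
z = y + H·x̄ = [-42, -21] + [45, 24] = [3, 3]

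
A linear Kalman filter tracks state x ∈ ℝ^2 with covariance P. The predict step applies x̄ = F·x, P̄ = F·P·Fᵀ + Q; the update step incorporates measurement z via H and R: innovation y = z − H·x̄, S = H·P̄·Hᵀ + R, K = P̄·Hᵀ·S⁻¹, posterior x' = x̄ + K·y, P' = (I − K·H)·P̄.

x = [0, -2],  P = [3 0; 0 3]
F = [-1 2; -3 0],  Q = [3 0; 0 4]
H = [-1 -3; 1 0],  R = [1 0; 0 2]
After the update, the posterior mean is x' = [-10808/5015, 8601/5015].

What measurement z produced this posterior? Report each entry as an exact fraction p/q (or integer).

z = [-3, -2]

x̄ = F·x = [-4, 0]
P̄ = F·P·Fᵀ + Q = [18 9; 9 31]
S = H·P̄·Hᵀ + R = [352 -45; -45 20]
K = P̄·Hᵀ·S⁻¹ = [-18/1003 4311/5015; -327/1003 -1422/5015]
x' − x̄ = [9252/5015, 8601/5015] = K·y
y = (KᵀK)⁻¹·Kᵀ·(x' − x̄) = [-7, 2]
z = y + H·x̄ = [-7, 2] + [4, -4] = [-3, -2]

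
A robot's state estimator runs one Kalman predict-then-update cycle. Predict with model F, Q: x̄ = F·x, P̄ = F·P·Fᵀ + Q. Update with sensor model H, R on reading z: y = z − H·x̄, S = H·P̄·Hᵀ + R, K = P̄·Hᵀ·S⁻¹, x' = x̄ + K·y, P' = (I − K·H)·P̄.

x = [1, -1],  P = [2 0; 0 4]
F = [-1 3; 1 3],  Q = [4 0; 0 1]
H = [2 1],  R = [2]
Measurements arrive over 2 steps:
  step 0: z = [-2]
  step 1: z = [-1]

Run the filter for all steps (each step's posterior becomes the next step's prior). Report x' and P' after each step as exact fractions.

step 0: x̄ = F·x = [-4, -2]
step 0: P̄ = F·P·Fᵀ + Q = [42 34; 34 39]
step 0: y = z − H·x̄ = [8]
step 0: S = H·P̄·Hᵀ + R = [345]
step 0: K = P̄·Hᵀ·S⁻¹ = [118/345; 107/345]
step 0: x' = x̄ + K·y = [-436/345, 166/345]
step 0: P' = (I − K·H)·P̄ = [566/345 -896/345; -896/345 2006/345]
step 1: x̄ = F·x = [934/345, 62/345]
step 1: P̄ = F·P·Fᵀ + Q = [25376/345 17488/345; 17488/345 13589/345]
step 1: y = z − H·x̄ = [-455/69]
step 1: S = H·P̄·Hᵀ + R = [37147/69]
step 1: K = P̄·Hᵀ·S⁻¹ = [13648/37147; 883/3377]
step 1: x' = x̄ + K·y = [52842/185735, -26079/16885]
step 1: P' = (I − K·H)·P̄ = [163808/185735 -17376/16885; -17376/16885 3962/1535]

step 0: x' = [-436/345, 166/345], P' = [566/345 -896/345; -896/345 2006/345]
step 1: x' = [52842/185735, -26079/16885], P' = [163808/185735 -17376/16885; -17376/16885 3962/1535]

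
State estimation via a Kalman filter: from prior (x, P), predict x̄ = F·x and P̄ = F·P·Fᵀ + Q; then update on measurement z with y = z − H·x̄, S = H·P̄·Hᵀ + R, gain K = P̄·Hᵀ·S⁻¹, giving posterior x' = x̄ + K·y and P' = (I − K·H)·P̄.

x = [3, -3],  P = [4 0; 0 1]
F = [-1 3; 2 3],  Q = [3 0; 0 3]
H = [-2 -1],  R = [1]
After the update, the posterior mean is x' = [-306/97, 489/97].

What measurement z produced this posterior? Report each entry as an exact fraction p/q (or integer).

z = [1]

x̄ = F·x = [-12, -3]
P̄ = F·P·Fᵀ + Q = [16 1; 1 28]
S = H·P̄·Hᵀ + R = [97]
K = P̄·Hᵀ·S⁻¹ = [-33/97; -30/97]
x' − x̄ = [858/97, 780/97] = K·y
y = (KᵀK)⁻¹·Kᵀ·(x' − x̄) = [-26]
z = y + H·x̄ = [-26] + [27] = [1]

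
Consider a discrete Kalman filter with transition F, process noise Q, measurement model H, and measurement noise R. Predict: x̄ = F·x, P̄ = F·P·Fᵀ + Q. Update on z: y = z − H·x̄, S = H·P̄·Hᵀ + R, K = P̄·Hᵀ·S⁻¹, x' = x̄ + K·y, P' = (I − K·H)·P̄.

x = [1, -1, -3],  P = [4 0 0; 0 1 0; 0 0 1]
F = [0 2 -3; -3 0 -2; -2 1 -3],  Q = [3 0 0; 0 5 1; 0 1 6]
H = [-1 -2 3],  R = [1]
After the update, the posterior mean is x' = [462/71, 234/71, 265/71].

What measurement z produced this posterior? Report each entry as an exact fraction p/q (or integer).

z = [-2]

x̄ = F·x = [7, 3, 6]
P̄ = F·P·Fᵀ + Q = [16 6 11; 6 45 31; 11 31 32]
S = H·P̄·Hᵀ + R = [71]
K = P̄·Hᵀ·S⁻¹ = [5/71; -3/71; 23/71]
x' − x̄ = [-35/71, 21/71, -161/71] = K·y
y = (KᵀK)⁻¹·Kᵀ·(x' − x̄) = [-7]
z = y + H·x̄ = [-7] + [5] = [-2]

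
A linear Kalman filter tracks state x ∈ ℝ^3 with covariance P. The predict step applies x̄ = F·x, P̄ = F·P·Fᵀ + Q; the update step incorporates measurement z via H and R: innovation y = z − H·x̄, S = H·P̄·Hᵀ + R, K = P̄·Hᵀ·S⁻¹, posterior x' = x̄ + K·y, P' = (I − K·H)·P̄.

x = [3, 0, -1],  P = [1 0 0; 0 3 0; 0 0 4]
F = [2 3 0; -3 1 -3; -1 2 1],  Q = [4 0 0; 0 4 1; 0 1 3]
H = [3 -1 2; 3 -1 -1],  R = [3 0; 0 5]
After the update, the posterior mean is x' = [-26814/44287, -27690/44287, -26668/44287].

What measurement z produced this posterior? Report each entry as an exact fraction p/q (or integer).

x̄ = F·x = [6, -6, -4]
P̄ = F·P·Fᵀ + Q = [35 3 16; 3 52 -2; 16 -2 20]
S = H·P̄·Hᵀ + R = [632 359; 359 274]
K = P̄·Hᵀ·S⁻¹ = [5842/44287 6246/44287; 1841/44287 -9039/44287; 13890/44287 -13350/44287]
x' − x̄ = [-292536/44287, 238032/44287, 150480/44287] = K·y
y = (KᵀK)⁻¹·Kᵀ·(x' − x̄) = [-18, -30]
z = y + H·x̄ = [-18, -30] + [16, 28] = [-2, -2]

z = [-2, -2]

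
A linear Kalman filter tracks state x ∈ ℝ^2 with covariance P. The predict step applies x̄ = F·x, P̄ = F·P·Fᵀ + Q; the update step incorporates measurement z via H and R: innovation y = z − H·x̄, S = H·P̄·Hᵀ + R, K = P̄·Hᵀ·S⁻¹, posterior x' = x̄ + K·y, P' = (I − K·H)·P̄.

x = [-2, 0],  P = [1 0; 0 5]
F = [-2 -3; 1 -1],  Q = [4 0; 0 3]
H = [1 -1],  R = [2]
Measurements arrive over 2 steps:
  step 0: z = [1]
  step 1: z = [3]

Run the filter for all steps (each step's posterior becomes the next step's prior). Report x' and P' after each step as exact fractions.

step 0: x' = [-24/19, -48/19], P' = [207/19 167/19; 167/19 163/19]
step 1: x' = [21297/4690, 1401/938], P' = [29719/4690 4157/938; 4157/938 4231/938]

step 0: x̄ = F·x = [4, -2]
step 0: P̄ = F·P·Fᵀ + Q = [53 13; 13 9]
step 0: y = z − H·x̄ = [-5]
step 0: S = H·P̄·Hᵀ + R = [38]
step 0: K = P̄·Hᵀ·S⁻¹ = [20/19; 2/19]
step 0: x' = x̄ + K·y = [-24/19, -48/19]
step 0: P' = (I − K·H)·P̄ = [207/19 167/19; 167/19 163/19]
step 1: x̄ = F·x = [192/19, 24/19]
step 1: P̄ = F·P·Fᵀ + Q = [4375/19 -92/19; -92/19 93/19]
step 1: y = z − H·x̄ = [-111/19]
step 1: S = H·P̄·Hᵀ + R = [4690/19]
step 1: K = P̄·Hᵀ·S⁻¹ = [4467/4690; -37/938]
step 1: x' = x̄ + K·y = [21297/4690, 1401/938]
step 1: P' = (I − K·H)·P̄ = [29719/4690 4157/938; 4157/938 4231/938]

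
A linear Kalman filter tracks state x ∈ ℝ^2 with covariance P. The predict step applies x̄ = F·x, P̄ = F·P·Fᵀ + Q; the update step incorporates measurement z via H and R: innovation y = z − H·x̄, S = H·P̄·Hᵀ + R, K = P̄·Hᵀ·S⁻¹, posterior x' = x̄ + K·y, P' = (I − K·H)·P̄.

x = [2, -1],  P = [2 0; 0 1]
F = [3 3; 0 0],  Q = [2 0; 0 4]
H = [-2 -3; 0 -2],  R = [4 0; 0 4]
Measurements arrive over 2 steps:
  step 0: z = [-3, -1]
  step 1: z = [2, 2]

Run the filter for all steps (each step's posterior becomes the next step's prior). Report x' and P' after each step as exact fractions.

step 0: x̄ = F·x = [3, 0]
step 0: P̄ = F·P·Fᵀ + Q = [29 0; 0 4]
step 0: y = z − H·x̄ = [3, -1]
step 0: S = H·P̄·Hᵀ + R = [156 24; 24 20]
step 0: K = P̄·Hᵀ·S⁻¹ = [-145/318 29/53; -1/53 -20/53]
step 0: x' = x̄ + K·y = [115/106, 17/53]
step 0: P' = (I − K·H)·P̄ = [406/159 -58/53; -58/53 40/53]
step 1: x̄ = F·x = [447/106, 0]
step 1: P̄ = F·P·Fᵀ + Q = [640/53 0; 0 4]
step 1: y = z − H·x̄ = [553/53, 2]
step 1: S = H·P̄·Hᵀ + R = [4680/53 24; 24 20]
step 1: K = P̄·Hᵀ·S⁻¹ = [-800/1971 320/657; -53/1314 -77/219]
step 1: x' = x̄ + K·y = [3769/3942, -1477/1314]
step 1: P' = (I − K·H)·P̄ = [4480/1971 -640/657; -640/657 154/219]

step 0: x' = [115/106, 17/53], P' = [406/159 -58/53; -58/53 40/53]
step 1: x' = [3769/3942, -1477/1314], P' = [4480/1971 -640/657; -640/657 154/219]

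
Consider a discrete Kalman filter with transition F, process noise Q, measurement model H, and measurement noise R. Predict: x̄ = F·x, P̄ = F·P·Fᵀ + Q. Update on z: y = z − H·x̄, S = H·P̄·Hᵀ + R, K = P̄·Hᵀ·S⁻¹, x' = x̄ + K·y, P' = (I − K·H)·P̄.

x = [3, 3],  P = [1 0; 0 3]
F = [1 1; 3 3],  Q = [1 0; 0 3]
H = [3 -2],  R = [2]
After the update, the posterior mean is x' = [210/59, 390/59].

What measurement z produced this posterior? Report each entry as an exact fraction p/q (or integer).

z = [-2]

x̄ = F·x = [6, 18]
P̄ = F·P·Fᵀ + Q = [5 12; 12 39]
S = H·P̄·Hᵀ + R = [59]
K = P̄·Hᵀ·S⁻¹ = [-9/59; -42/59]
x' − x̄ = [-144/59, -672/59] = K·y
y = (KᵀK)⁻¹·Kᵀ·(x' − x̄) = [16]
z = y + H·x̄ = [16] + [-18] = [-2]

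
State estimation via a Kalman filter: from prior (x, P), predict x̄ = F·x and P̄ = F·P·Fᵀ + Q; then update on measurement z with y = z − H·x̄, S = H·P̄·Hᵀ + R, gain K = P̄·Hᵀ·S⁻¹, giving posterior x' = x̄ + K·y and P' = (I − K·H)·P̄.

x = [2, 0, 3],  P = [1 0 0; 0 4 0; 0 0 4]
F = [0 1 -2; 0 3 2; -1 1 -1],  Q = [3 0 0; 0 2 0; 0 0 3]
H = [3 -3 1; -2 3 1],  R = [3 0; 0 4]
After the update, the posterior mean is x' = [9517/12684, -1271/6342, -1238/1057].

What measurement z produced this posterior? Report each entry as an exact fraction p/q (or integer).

z = [2, -3]

x̄ = F·x = [-6, 6, -5]
P̄ = F·P·Fᵀ + Q = [23 -4 12; -4 54 4; 12 4 12]
S = H·P̄·Hᵀ + R = [828 -660; -660 618]
K = P̄·Hᵀ·S⁻¹ = [4519/12684 647/2114; 815/6342 1328/3171; 309/1057 330/1057]
x' − x̄ = [85621/12684, -39323/6342, 4047/1057] = K·y
y = (KᵀK)⁻¹·Kᵀ·(x' − x̄) = [43, -28]
z = y + H·x̄ = [43, -28] + [-41, 25] = [2, -3]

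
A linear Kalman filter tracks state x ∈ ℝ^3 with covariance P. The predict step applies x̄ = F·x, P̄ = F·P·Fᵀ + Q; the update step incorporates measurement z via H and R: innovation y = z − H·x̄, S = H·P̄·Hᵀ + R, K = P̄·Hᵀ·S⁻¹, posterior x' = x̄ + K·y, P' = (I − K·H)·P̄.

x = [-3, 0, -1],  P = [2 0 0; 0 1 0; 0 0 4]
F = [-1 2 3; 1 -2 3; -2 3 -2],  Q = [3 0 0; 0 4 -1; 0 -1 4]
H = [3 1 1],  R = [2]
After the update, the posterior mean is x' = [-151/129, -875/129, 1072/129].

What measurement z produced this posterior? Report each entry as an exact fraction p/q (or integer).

x̄ = F·x = [0, -6, 8]
P̄ = F·P·Fᵀ + Q = [45 30 -14; 30 46 -35; -14 -35 37]
S = H·P̄·Hᵀ + R = [516]
K = P̄·Hᵀ·S⁻¹ = [151/516; 101/516; -10/129]
x' − x̄ = [-151/129, -101/129, 40/129] = K·y
y = (KᵀK)⁻¹·Kᵀ·(x' − x̄) = [-4]
z = y + H·x̄ = [-4] + [2] = [-2]

z = [-2]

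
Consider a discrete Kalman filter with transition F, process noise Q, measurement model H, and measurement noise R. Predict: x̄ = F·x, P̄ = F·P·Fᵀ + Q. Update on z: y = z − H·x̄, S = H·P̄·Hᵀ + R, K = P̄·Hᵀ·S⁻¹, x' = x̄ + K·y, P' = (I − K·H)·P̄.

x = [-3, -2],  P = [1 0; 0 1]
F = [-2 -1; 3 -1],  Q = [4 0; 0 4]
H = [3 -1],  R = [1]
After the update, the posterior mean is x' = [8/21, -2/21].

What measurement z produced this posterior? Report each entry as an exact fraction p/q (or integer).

x̄ = F·x = [8, -7]
P̄ = F·P·Fᵀ + Q = [9 -5; -5 14]
S = H·P̄·Hᵀ + R = [126]
K = P̄·Hᵀ·S⁻¹ = [16/63; -29/126]
x' − x̄ = [-160/21, 145/21] = K·y
y = (KᵀK)⁻¹·Kᵀ·(x' − x̄) = [-30]
z = y + H·x̄ = [-30] + [31] = [1]

z = [1]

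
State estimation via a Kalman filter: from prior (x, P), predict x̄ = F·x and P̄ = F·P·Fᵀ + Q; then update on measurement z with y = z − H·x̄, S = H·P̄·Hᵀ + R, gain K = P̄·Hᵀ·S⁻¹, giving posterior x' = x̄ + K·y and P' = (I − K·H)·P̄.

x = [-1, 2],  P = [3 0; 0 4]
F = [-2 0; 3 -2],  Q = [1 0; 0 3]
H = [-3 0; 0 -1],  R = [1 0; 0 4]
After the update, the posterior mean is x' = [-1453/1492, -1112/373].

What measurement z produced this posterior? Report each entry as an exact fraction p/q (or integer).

z = [3, 3]

x̄ = F·x = [2, -7]
P̄ = F·P·Fᵀ + Q = [13 -18; -18 46]
S = H·P̄·Hᵀ + R = [118 -54; -54 50]
K = P̄·Hᵀ·S⁻¹ = [-489/1492 9/1492; 27/373 -314/373]
x' − x̄ = [-4437/1492, 1499/373] = K·y
y = (KᵀK)⁻¹·Kᵀ·(x' − x̄) = [9, -4]
z = y + H·x̄ = [9, -4] + [-6, 7] = [3, 3]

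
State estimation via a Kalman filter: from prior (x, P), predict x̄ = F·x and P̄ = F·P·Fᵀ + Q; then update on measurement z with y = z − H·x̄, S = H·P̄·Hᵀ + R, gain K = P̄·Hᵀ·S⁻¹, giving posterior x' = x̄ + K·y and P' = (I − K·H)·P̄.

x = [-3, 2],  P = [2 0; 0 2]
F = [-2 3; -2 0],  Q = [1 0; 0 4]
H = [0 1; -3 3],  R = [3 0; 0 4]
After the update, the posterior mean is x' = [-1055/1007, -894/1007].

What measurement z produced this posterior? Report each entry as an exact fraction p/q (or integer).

x̄ = F·x = [12, 6]
P̄ = F·P·Fᵀ + Q = [27 8; 8 12]
S = H·P̄·Hᵀ + R = [15 12; 12 211]
K = P̄·Hᵀ·S⁻¹ = [2372/3021 -317/1007; 796/1007 12/1007]
x' − x̄ = [-13139/1007, -6936/1007] = K·y
y = (KᵀK)⁻¹·Kᵀ·(x' − x̄) = [-9, 19]
z = y + H·x̄ = [-9, 19] + [6, -18] = [-3, 1]

z = [-3, 1]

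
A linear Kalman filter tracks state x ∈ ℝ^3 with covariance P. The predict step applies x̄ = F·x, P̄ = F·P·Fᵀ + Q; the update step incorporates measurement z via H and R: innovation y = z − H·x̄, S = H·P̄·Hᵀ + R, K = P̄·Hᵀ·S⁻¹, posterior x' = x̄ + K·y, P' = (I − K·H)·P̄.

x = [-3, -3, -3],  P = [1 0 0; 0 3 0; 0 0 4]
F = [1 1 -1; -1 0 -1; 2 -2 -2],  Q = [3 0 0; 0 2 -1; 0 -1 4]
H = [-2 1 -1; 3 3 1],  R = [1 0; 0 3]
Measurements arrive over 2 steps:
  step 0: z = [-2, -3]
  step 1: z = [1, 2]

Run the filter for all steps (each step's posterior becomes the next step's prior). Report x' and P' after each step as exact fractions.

step 0: x̄ = F·x = [-3, 6, 6]
step 0: P̄ = F·P·Fᵀ + Q = [11 3 4; 3 7 5; 4 5 36]
step 0: y = z − H·x̄ = [-8, -18]
step 0: S = H·P̄·Hᵀ + R = [82 -120; -120 309]
step 0: K = P̄·Hᵀ·S⁻¹ = [-529/3646 506/5469; 494/1823 1195/5469; -1497/3646 81/1823]
step 0: x' = x̄ + K·y = [-6389/1823, -184/1823, 15468/1823]
step 0: P' = (I − K·H)·P̄ = [37265/10938 -4477/5469 -27299/3646; -4477/5469 2386/5469 3286/1823; -27299/3646 3286/1823 62667/3646]
step 1: x̄ = F·x = [-22041/1823, -9079/1823, -43346/1823]
step 1: P̄ = F·P·Fᵀ + Q = [61551/1823 23329/1823 128096/1823; 23329/1823 41674/5469 156029/5469; 128096/1823 156029/5469 924220/5469]
step 1: y = z − H·x̄ = [-76526/1823, 140352/1823]
step 1: S = H·P̄·Hᵀ + R = [2655121/5469 -4350575/5469; -4350575/5469 7479238/5469]
step 1: K = P̄·Hᵀ·S⁻¹ = [-21483714/170191817 13630947/170191817; 42786142/170191817 36061233/170191817; -76959009/170191817 13149914/170191817]
step 1: x' = x̄ + K·y = [-106420443/170191817, 132661747/170191817, 196295860/170191817]
step 1: P' = (I − K·H)·P̄ = [199094883/170191817 -44921439/170191817 -421627491/170191817; -44921439/170191817 48972820/170191817 96029556/170191817; -421627491/170191817 96029556/170191817 1016243547/170191817]

step 0: x' = [-6389/1823, -184/1823, 15468/1823], P' = [37265/10938 -4477/5469 -27299/3646; -4477/5469 2386/5469 3286/1823; -27299/3646 3286/1823 62667/3646]
step 1: x' = [-106420443/170191817, 132661747/170191817, 196295860/170191817], P' = [199094883/170191817 -44921439/170191817 -421627491/170191817; -44921439/170191817 48972820/170191817 96029556/170191817; -421627491/170191817 96029556/170191817 1016243547/170191817]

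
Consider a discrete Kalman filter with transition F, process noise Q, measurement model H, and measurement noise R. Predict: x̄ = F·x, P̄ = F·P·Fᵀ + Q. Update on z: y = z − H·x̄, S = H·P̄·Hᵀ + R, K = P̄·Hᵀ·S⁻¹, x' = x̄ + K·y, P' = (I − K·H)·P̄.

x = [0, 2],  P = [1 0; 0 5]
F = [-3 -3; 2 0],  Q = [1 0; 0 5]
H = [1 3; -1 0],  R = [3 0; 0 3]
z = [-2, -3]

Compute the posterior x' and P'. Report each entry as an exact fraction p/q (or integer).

x̄ = F·x = [-6, 0]
P̄ = F·P·Fᵀ + Q = [55 -6; -6 9]
y = z − H·x̄ = [4, -9]
S = H·P̄·Hᵀ + R = [103 -37; -37 58]
K = P̄·Hᵀ·S⁻¹ = [37/1535 -1432/1535; 96/307 93/307]
x' = x̄ + K·y = [3826/1535, -453/307]
P' = (I − K·H)·P̄ = [4296/1535 -279/307; -279/307 189/307]

x' = [3826/1535, -453/307]
P' = [4296/1535 -279/307; -279/307 189/307]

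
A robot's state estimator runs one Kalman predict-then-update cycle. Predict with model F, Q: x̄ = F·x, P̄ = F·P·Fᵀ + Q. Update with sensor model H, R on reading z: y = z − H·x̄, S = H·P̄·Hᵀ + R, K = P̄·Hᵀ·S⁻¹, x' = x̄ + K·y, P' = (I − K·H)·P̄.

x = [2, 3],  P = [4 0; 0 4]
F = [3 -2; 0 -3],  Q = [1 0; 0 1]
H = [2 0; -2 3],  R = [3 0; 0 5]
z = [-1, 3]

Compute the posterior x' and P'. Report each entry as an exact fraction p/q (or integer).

x̄ = F·x = [0, -9]
P̄ = F·P·Fᵀ + Q = [53 24; 24 37]
y = z − H·x̄ = [-1, 30]
S = H·P̄·Hᵀ + R = [215 -68; -68 262]
K = P̄·Hᵀ·S⁻¹ = [12730/25853 -51/25853; 8430/25853 16809/51706]
x' = x̄ + K·y = [-14260/25853, 11028/25853]
P' = (I − K·H)·P̄ = [19095/25853 12645/25853; 12645/25853 44875/51706]

x' = [-14260/25853, 11028/25853]
P' = [19095/25853 12645/25853; 12645/25853 44875/51706]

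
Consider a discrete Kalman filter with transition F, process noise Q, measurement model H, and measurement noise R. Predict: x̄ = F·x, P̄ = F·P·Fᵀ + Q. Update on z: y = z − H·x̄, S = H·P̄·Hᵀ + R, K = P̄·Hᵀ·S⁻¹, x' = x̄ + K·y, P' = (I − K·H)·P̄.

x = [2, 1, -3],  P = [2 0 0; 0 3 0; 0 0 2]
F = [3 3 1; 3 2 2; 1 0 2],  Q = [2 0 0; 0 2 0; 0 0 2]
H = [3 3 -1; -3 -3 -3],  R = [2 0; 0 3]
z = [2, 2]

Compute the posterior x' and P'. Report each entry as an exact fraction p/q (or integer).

x̄ = F·x = [6, 2, -4]
P̄ = F·P·Fᵀ + Q = [49 40 10; 40 40 14; 10 14 12]
y = z − H·x̄ = [-26, 14]
S = H·P̄·Hᵀ + R = [1391 -1629; -1629 2064]
K = P̄·Hᵀ·S⁻¹ = [15545/72461 1842/72461; 2362/72461 -8036/72461; -17364/72461 -17496/72461]
x' = x̄ + K·y = [56384/72461, -28994/72461, -83324/72461]
P' = (I − K·H)·P̄ = [102598/72461 -95286/72461 -9154/72461; -95286/72461 98476/72461 4846/72461; -9154/72461 4846/72461 21804/72461]

x' = [56384/72461, -28994/72461, -83324/72461]
P' = [102598/72461 -95286/72461 -9154/72461; -95286/72461 98476/72461 4846/72461; -9154/72461 4846/72461 21804/72461]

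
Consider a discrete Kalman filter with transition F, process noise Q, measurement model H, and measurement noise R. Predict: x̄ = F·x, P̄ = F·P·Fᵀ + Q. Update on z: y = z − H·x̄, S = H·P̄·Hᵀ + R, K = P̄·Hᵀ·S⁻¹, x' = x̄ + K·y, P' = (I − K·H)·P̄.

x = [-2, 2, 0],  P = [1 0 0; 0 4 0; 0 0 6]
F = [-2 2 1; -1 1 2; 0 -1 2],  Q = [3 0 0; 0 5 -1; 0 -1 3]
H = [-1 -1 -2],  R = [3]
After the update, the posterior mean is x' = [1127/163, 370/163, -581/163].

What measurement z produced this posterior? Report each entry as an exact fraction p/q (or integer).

z = [-2]

x̄ = F·x = [8, 4, -2]
P̄ = F·P·Fᵀ + Q = [29 22 4; 22 34 19; 4 19 31]
S = H·P̄·Hᵀ + R = [326]
K = P̄·Hᵀ·S⁻¹ = [-59/326; -47/163; -85/326]
x' − x̄ = [-177/163, -282/163, -255/163] = K·y
y = (KᵀK)⁻¹·Kᵀ·(x' − x̄) = [6]
z = y + H·x̄ = [6] + [-8] = [-2]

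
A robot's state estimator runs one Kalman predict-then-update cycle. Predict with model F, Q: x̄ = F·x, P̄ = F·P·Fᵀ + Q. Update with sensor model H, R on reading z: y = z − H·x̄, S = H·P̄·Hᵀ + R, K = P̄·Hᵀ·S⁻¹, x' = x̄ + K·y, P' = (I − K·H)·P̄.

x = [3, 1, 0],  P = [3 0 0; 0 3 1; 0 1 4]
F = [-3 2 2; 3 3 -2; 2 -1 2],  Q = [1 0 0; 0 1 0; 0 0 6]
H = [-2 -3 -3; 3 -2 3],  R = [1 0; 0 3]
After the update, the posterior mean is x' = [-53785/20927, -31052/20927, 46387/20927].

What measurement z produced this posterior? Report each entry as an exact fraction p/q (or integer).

z = [3, 2]

x̄ = F·x = [-7, 12, 5]
P̄ = F·P·Fᵀ + Q = [64 -23 -6; -23 59 1; -6 1 33]
S = H·P̄·Hᵀ + R = [755 -125; -125 1268]
K = P̄·Hᵀ·S⁻¹ = [-24488/941715 32195/188343; -64304/313905 -10378/62781; -20849/188343 9679/188343]
x' − x̄ = [92704/20927, -282176/20927, -58248/20927] = K·y
y = (KᵀK)⁻¹·Kᵀ·(x' − x̄) = [40, 32]
z = y + H·x̄ = [40, 32] + [-37, -30] = [3, 2]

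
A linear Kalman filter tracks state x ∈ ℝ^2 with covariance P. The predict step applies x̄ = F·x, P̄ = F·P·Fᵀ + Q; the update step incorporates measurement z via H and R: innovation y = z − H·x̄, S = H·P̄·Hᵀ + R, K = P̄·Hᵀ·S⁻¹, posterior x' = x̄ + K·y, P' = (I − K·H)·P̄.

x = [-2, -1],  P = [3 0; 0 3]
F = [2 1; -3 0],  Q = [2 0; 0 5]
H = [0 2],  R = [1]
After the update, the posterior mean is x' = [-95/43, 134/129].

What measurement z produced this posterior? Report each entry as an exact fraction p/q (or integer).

z = [2]

x̄ = F·x = [-5, 6]
P̄ = F·P·Fᵀ + Q = [17 -18; -18 32]
S = H·P̄·Hᵀ + R = [129]
K = P̄·Hᵀ·S⁻¹ = [-12/43; 64/129]
x' − x̄ = [120/43, -640/129] = K·y
y = (KᵀK)⁻¹·Kᵀ·(x' − x̄) = [-10]
z = y + H·x̄ = [-10] + [12] = [2]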